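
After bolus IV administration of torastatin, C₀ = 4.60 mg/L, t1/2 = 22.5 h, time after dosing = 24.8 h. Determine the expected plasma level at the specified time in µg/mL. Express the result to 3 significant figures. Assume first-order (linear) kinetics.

2.14 µg/mL

k = ln2 / t½ = 0.693147 / 22.5 = 0.03081 h⁻¹
C = C₀ · e^(−k·t) = 4.600 × e^(−0.03081 × 24.8)
  = 4.600 × 0.4658 = 2.143 mg/L
(2.143 mg/L = 2.143 µg/mL)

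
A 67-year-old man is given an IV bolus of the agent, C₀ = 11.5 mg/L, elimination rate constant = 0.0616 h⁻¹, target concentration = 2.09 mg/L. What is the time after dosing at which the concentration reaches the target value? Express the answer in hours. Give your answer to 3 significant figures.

27.7 h

t = ln(C₀ / C) / k = ln(11.50 / 2.09) / 0.06160
  = ln(5.502) / 0.06160 = 1.705 / 0.06160 = 27.68 h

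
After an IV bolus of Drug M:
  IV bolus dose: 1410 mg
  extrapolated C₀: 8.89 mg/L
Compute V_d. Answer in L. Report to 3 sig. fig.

Vd = Dose / C₀ = 1410 / 8.89 = 158.6 L

159 L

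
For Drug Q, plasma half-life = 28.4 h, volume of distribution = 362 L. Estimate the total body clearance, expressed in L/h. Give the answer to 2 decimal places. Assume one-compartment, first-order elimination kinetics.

8.84 L/h

k = ln2 / t½ = 0.693147 / 28.4 = 0.02441 h⁻¹
CL = k × Vd = 0.02441 × 362 = 8.836 L/h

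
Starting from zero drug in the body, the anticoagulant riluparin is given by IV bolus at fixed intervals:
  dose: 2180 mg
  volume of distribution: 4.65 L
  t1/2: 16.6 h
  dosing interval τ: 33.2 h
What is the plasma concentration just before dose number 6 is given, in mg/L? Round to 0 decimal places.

C₀ per dose = Dose / Vd = 2180 / 4.65 = 468.8 mg/L
k = ln2 / t½ = 0.693147 / 16.6 = 0.04176 h⁻¹
Fraction remaining after one interval: r = e^(−kτ) = e^(−0.04176 × 33.2) = 0.2500
Before dose 6, 5 doses have been given (aged 1τ, 2τ, 3τ, 4τ, 5τ).
C_trough = C₀ × (r + r² + … + r^5) = C₀ × r(1−r^5)/(1−r)
        = 468.8 × 0.2500 × (1 − 0.0009766) / (1 − 0.2500) = 156.1 mg/L

156 mg/L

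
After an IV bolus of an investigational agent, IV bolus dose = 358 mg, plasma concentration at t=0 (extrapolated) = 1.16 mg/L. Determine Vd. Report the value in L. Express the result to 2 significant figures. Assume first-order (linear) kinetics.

310 L

Vd = Dose / C₀ = 358.0 / 1.16 = 308.6 L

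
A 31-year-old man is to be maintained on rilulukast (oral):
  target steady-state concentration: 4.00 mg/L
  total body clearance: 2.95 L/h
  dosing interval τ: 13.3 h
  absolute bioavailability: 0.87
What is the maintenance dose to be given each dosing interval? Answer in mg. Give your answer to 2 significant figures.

180 mg

At steady state, F × (Dose/τ) = Css × CL.
Dose = Css × CL × τ / F = 4.00 × 2.950 × 13.3 / 0.87 = 180.4 mg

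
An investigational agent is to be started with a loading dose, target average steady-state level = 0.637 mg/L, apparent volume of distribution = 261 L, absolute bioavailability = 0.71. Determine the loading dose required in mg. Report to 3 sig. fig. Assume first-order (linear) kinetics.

LD = Css × Vd / F = 0.637 × 261 / 0.71 = 234.2 mg

234 mg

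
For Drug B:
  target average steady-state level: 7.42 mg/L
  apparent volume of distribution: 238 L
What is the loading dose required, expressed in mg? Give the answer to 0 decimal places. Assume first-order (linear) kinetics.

1766 mg

LD = Css × Vd = 7.42 × 238 = 1766 mg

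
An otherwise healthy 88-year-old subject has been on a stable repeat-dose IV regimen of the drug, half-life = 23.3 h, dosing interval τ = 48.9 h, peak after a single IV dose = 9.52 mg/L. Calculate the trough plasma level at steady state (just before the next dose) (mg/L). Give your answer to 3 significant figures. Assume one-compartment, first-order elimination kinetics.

2.90 mg/L

k = ln2 / t½ = 0.693147 / 23.3 = 0.02975 h⁻¹
e^(−kτ) = e^(−0.02975 × 48.9) = 0.2335
Accumulation ratio R = 1 / (1 − e^(−kτ)) = 1 / (1 − 0.2335) = 1.305
Steady-state trough = C₀ × R × e^(−kτ) = 9.52 × 1.305 × 0.2335 = 2.901 mg/L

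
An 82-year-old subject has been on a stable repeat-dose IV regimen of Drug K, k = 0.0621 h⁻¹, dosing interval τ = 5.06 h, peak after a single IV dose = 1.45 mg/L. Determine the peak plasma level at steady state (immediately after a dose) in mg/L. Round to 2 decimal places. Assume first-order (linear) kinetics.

5.38 mg/L

e^(−kτ) = e^(−0.06210 × 5.06) = 0.7304
Accumulation ratio R = 1 / (1 − e^(−kτ)) = 1 / (1 − 0.7304) = 3.709
Steady-state peak = C₀ × R = 1.45 × 3.709 = 5.378 mg/L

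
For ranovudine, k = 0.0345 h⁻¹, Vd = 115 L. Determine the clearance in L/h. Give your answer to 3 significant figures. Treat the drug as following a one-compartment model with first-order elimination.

CL = k × Vd = 0.0345 × 115 = 3.968 L/h

3.97 L/h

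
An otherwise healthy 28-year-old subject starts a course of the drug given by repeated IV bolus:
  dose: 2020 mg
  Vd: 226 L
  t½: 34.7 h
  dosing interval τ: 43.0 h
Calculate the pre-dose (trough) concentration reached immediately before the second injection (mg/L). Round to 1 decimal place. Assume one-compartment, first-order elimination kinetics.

3.8 mg/L

C₀ per dose = Dose / Vd = 2020 / 226 = 8.938 mg/L
k = ln2 / t½ = 0.693147 / 34.7 = 0.01998 h⁻¹
Fraction remaining after one interval: r = e^(−kτ) = e^(−0.01998 × 43.0) = 0.4235
Before dose 2, 1 dose has been given (aged 1τ).
C_trough = C₀ × r = 8.938 × 0.4235 = 3.785 mg/L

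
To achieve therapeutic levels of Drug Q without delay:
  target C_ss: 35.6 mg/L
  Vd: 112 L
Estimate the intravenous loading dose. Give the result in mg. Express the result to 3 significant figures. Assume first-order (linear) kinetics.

3990 mg

LD = Css × Vd = 35.6 × 112 = 3987 mg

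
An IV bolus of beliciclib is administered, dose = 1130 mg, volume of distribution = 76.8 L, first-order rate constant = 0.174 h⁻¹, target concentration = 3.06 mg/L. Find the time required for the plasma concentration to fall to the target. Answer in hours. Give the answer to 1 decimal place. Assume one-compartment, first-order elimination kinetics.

9.0 h

C₀ = Dose / Vd = 1130 / 76.8 = 14.71 mg/L
t = ln(C₀ / C) / k = ln(14.71 / 3.06) / 0.1740
  = ln(4.807) / 0.1740 = 1.570 / 0.1740 = 9.023 h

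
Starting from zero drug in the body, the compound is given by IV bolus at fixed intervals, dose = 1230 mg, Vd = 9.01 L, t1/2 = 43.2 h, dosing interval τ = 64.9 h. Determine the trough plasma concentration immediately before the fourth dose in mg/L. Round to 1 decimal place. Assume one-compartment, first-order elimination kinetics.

C₀ per dose = Dose / Vd = 1230 / 9.01 = 136.5 mg/L
k = ln2 / t½ = 0.693147 / 43.2 = 0.01605 h⁻¹
Fraction remaining after one interval: r = e^(−kτ) = e^(−0.01605 × 64.9) = 0.3529
Before dose 4, 3 doses have been given (aged 1τ, 2τ, 3τ).
C_trough = C₀ × (r + r² + … + r^3) = C₀ × r(1−r^3)/(1−r)
        = 136.5 × 0.3529 × (1 − 0.04395) / (1 − 0.3529) = 71.17 mg/L

71.2 mg/L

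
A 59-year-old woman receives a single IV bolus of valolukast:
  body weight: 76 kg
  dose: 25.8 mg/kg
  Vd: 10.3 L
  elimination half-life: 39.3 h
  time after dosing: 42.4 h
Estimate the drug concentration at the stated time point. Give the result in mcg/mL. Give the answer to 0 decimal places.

90 mcg/mL

Total dose = 25.8 × 76 = 1961 mg
C₀ = Dose / Vd = 1961 / 10.3 = 190.4 mg/L
k = ln2 / t½ = 0.693147 / 39.3 = 0.01764 h⁻¹
C = C₀ · e^(−k·t) = 190.4 × e^(−0.01764 × 42.4)
  = 190.4 × 0.4733 = 90.12 mg/L
(90.12 mg/L = 90.12 mcg/mL)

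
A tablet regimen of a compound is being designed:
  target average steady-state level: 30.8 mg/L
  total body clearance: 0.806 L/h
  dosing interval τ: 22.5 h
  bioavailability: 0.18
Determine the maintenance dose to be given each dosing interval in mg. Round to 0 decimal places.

3103 mg

At steady state, F × (Dose/τ) = Css × CL.
Dose = Css × CL × τ / F = 30.8 × 0.8060 × 22.5 / 0.18 = 3103 mg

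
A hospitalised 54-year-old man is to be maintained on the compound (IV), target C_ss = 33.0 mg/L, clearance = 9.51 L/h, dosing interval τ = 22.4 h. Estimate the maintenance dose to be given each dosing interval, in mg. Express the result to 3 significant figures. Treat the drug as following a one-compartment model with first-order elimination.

7030 mg

At steady state, Dose/τ = Css × CL.
Dose = Css × CL × τ = 33.0 × 9.510 × 22.4 = 7030 mg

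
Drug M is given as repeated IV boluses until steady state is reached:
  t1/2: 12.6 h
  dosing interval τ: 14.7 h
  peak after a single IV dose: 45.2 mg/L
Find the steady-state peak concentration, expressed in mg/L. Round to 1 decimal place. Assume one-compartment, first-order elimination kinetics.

81.5 mg/L

k = ln2 / t½ = 0.693147 / 12.6 = 0.05501 h⁻¹
e^(−kτ) = e^(−0.05501 × 14.7) = 0.4455
Accumulation ratio R = 1 / (1 − e^(−kτ)) = 1 / (1 − 0.4455) = 1.803
Steady-state peak = C₀ × R = 45.2 × 1.803 = 81.50 mg/L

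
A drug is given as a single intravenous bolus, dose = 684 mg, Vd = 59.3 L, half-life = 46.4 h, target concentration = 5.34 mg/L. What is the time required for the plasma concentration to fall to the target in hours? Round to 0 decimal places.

C₀ = Dose / Vd = 684.0 / 59.3 = 11.53 mg/L
k = ln2 / t½ = 0.693147 / 46.4 = 0.01494 h⁻¹
t = ln(C₀ / C) / k = ln(11.53 / 5.34) / 0.01494
  = ln(2.159) / 0.01494 = 0.7696 / 0.01494 = 51.51 h

52 h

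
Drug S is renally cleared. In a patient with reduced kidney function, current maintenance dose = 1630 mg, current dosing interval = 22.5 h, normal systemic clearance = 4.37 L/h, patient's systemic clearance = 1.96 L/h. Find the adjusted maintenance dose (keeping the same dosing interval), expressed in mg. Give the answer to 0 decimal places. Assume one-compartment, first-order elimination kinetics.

731 mg

To keep the same average steady-state level, dosing rate must scale with clearance.
CL ratio = 1.96 / 4.37 = 0.4485
New dose (same interval) = 1630 × 0.4485 = 731.1 mg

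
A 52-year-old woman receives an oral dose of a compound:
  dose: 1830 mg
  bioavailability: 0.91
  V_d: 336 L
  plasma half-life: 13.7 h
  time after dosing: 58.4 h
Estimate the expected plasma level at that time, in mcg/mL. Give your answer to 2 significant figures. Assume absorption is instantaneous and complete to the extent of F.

0.26 mcg/mL

Amount reaching circulation = F × Dose = 0.91 × 1830 = 1665 mg
C₀ = F·Dose / Vd = 1665 / 336 = 4.955 mg/L
k = ln2 / t½ = 0.693147 / 13.7 = 0.05059 h⁻¹
C = C₀ · e^(−k·t) = 4.955 × e^(−0.05059 × 58.4)
  = 4.955 × 0.05211 = 0.2582 mg/L
(0.2582 mg/L = 0.2582 mcg/mL)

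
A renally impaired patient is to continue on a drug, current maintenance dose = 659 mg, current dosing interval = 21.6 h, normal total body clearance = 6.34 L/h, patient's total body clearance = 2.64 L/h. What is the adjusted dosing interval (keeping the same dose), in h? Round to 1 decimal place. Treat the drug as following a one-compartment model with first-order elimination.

51.9 h

To keep the same average steady-state level, dosing rate must scale with clearance.
CL ratio = 2.64 / 6.34 = 0.4164
New interval (same dose) = 21.6 / 0.4164 = 51.87 h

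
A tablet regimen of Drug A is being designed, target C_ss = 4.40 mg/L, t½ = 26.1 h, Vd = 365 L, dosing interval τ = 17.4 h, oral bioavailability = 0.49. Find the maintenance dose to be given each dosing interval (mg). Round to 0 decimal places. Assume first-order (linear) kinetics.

k = ln2 / t½ = 0.693147 / 26.1 = 0.02656 h⁻¹
CL = k × Vd = 0.02656 × 365 = 9.694 L/h
At steady state, F × (Dose/τ) = Css × CL.
Dose = Css × CL × τ / F = 4.40 × 9.694 × 17.4 / 0.49 = 1515 mg

1515 mg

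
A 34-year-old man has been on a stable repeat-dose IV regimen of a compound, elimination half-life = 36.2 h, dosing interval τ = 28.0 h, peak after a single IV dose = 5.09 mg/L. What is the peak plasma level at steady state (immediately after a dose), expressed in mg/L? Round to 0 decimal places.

12 mg/L

k = ln2 / t½ = 0.693147 / 36.2 = 0.01915 h⁻¹
e^(−kτ) = e^(−0.01915 × 28.0) = 0.5850
Accumulation ratio R = 1 / (1 − e^(−kτ)) = 1 / (1 − 0.5850) = 2.410
Steady-state peak = C₀ × R = 5.09 × 2.410 = 12.27 mg/L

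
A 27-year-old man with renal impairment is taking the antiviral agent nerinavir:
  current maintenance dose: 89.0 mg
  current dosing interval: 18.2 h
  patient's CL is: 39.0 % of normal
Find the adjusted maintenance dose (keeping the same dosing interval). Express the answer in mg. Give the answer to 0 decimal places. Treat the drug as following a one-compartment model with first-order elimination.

35 mg

To keep the same average steady-state level, dosing rate must scale with clearance.
CL ratio = 39.0 / 100 = 0.3900
New dose (same interval) = 89.0 × 0.3900 = 34.71 mg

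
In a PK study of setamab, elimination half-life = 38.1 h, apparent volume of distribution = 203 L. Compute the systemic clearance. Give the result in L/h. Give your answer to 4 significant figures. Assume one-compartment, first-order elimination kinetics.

3.693 L/h

k = ln2 / t½ = 0.693147 / 38.1 = 0.01819 h⁻¹
CL = k × Vd = 0.01819 × 203 = 3.693 L/h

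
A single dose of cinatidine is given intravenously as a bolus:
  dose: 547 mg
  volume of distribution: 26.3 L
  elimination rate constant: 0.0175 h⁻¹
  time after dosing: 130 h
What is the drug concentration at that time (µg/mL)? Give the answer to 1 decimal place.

C₀ = Dose / Vd = 547.0 / 26.3 = 20.80 mg/L
C = C₀ · e^(−k·t) = 20.80 × e^(−0.01750 × 130)
  = 20.80 × 0.1028 = 2.138 mg/L
(2.138 mg/L = 2.138 µg/mL)

2.1 µg/mL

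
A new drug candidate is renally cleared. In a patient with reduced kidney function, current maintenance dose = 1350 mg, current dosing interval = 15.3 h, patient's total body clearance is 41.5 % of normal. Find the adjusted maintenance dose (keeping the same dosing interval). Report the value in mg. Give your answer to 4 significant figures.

560.3 mg

To keep the same average steady-state level, dosing rate must scale with clearance.
CL ratio = 41.5 / 100 = 0.4150
New dose (same interval) = 1350 × 0.4150 = 560.3 mg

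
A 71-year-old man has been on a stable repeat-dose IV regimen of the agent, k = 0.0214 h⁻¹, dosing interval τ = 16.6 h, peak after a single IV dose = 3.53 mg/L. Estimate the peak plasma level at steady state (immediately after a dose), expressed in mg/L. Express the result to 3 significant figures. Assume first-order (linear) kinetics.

11.8 mg/L

e^(−kτ) = e^(−0.02140 × 16.6) = 0.7010
Accumulation ratio R = 1 / (1 − e^(−kτ)) = 1 / (1 − 0.7010) = 3.344
Steady-state peak = C₀ × R = 3.53 × 3.344 = 11.80 mg/L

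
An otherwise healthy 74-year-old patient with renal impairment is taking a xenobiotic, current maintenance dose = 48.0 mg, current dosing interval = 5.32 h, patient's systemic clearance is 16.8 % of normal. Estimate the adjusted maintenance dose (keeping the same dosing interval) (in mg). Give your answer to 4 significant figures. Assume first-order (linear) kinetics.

8.064 mg

To keep the same average steady-state level, dosing rate must scale with clearance.
CL ratio = 16.8 / 100 = 0.1680
New dose (same interval) = 48.0 × 0.1680 = 8.064 mg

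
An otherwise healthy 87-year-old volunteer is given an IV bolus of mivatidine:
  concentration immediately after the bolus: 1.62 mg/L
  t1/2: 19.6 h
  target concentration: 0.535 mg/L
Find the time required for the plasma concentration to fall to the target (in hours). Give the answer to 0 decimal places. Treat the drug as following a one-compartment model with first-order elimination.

k = ln2 / t½ = 0.693147 / 19.6 = 0.03536 h⁻¹
t = ln(C₀ / C) / k = ln(1.620 / 0.535) / 0.03536
  = ln(3.028) / 0.03536 = 1.108 / 0.03536 = 31.33 h

31 h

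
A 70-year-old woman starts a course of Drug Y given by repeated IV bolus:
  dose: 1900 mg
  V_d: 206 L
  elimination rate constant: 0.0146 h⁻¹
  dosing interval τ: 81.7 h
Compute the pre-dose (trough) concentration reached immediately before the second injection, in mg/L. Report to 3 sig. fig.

C₀ per dose = Dose / Vd = 1900 / 206 = 9.223 mg/L
Fraction remaining after one interval: r = e^(−kτ) = e^(−0.01460 × 81.7) = 0.3034
Before dose 2, 1 dose has been given (aged 1τ).
C_trough = C₀ × r = 9.223 × 0.3034 = 2.798 mg/L

2.80 mg/L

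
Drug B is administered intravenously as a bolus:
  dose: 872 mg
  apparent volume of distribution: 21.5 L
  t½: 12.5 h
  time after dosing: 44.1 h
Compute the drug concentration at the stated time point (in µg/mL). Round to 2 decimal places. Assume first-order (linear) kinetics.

C₀ = Dose / Vd = 872.0 / 21.5 = 40.56 mg/L
k = ln2 / t½ = 0.693147 / 12.5 = 0.05545 h⁻¹
C = C₀ · e^(−k·t) = 40.56 × e^(−0.05545 × 44.1)
  = 40.56 × 0.08670 = 3.517 mg/L
(3.517 mg/L = 3.517 µg/mL)

3.52 µg/mL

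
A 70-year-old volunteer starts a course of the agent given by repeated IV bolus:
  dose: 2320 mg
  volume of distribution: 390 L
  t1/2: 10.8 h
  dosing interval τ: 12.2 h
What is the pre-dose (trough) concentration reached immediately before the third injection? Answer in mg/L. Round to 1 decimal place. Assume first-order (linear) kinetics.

C₀ per dose = Dose / Vd = 2320 / 390 = 5.949 mg/L
k = ln2 / t½ = 0.693147 / 10.8 = 0.06418 h⁻¹
Fraction remaining after one interval: r = e^(−kτ) = e^(−0.06418 × 12.2) = 0.4570
Before dose 3, 2 doses have been given (aged 1τ, 2τ).
C_trough = C₀ × (r + r²) = 5.949 × (0.4570 + 0.2088) = 3.961 mg/L

4.0 mg/L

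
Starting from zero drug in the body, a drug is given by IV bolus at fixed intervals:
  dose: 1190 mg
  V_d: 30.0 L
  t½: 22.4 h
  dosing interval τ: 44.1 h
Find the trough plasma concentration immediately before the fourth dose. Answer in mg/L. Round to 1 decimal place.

C₀ per dose = Dose / Vd = 1190 / 30.0 = 39.67 mg/L
k = ln2 / t½ = 0.693147 / 22.4 = 0.03094 h⁻¹
Fraction remaining after one interval: r = e^(−kτ) = e^(−0.03094 × 44.1) = 0.2555
Before dose 4, 3 doses have been given (aged 1τ, 2τ, 3τ).
C_trough = C₀ × (r + r² + … + r^3) = C₀ × r(1−r^3)/(1−r)
        = 39.67 × 0.2555 × (1 − 0.01668) / (1 − 0.2555) = 13.39 mg/L

13.4 mg/L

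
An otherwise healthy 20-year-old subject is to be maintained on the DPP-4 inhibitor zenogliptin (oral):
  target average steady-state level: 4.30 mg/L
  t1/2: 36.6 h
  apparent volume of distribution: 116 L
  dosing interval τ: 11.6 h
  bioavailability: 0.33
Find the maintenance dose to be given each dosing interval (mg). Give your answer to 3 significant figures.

332 mg

k = ln2 / t½ = 0.693147 / 36.6 = 0.01894 h⁻¹
CL = k × Vd = 0.01894 × 116 = 2.197 L/h
At steady state, F × (Dose/τ) = Css × CL.
Dose = Css × CL × τ / F = 4.30 × 2.197 × 11.6 / 0.33 = 332.1 mg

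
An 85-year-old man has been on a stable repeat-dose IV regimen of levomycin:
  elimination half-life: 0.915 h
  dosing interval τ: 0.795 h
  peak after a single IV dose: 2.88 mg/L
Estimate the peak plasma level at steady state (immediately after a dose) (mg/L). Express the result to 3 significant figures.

6.37 mg/L

k = ln2 / t½ = 0.693147 / 0.915 = 0.7575 h⁻¹
e^(−kτ) = e^(−0.7575 × 0.795) = 0.5476
Accumulation ratio R = 1 / (1 − e^(−kτ)) = 1 / (1 − 0.5476) = 2.210
Steady-state peak = C₀ × R = 2.88 × 2.210 = 6.365 mg/L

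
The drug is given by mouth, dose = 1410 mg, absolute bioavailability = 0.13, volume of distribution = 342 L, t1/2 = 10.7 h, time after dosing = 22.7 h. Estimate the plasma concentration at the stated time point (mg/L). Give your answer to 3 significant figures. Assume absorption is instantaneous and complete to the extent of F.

Amount reaching circulation = F × Dose = 0.13 × 1410 = 183.3 mg
C₀ = F·Dose / Vd = 183.3 / 342 = 0.5360 mg/L
k = ln2 / t½ = 0.693147 / 10.7 = 0.06478 h⁻¹
C = C₀ · e^(−k·t) = 0.5360 × e^(−0.06478 × 22.7)
  = 0.5360 × 0.2298 = 0.1232 mg/L

0.123 mg/L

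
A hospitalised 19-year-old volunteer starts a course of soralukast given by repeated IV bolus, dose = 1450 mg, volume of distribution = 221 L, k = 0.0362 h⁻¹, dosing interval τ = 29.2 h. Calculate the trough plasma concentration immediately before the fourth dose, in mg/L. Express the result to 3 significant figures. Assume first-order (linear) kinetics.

3.35 mg/L

C₀ per dose = Dose / Vd = 1450 / 221 = 6.561 mg/L
Fraction remaining after one interval: r = e^(−kτ) = e^(−0.03620 × 29.2) = 0.3475
Before dose 4, 3 doses have been given (aged 1τ, 2τ, 3τ).
C_trough = C₀ × (r + r² + … + r^3) = C₀ × r(1−r^3)/(1−r)
        = 6.561 × 0.3475 × (1 − 0.04196) / (1 − 0.3475) = 3.348 mg/L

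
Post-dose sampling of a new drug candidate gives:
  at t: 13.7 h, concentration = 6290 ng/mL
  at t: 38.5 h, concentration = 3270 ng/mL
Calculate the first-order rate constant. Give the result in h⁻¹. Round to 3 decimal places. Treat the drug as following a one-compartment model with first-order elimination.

0.026 h⁻¹

k = ln(C₁/C₂) / (t₂ − t₁) = ln(6290/3270) / (38.5 − 13.7)
  = 0.6542 / 24.80 = 0.02638 h⁻¹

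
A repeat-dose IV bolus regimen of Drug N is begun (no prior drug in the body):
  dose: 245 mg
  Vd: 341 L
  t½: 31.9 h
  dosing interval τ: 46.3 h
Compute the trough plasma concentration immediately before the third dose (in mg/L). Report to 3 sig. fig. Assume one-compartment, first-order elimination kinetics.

0.359 mg/L

C₀ per dose = Dose / Vd = 245 / 341 = 0.7185 mg/L
k = ln2 / t½ = 0.693147 / 31.9 = 0.02173 h⁻¹
Fraction remaining after one interval: r = e^(−kτ) = e^(−0.02173 × 46.3) = 0.3656
Before dose 3, 2 doses have been given (aged 1τ, 2τ).
C_trough = C₀ × (r + r²) = 0.7185 × (0.3656 + 0.1337) = 0.3587 mg/L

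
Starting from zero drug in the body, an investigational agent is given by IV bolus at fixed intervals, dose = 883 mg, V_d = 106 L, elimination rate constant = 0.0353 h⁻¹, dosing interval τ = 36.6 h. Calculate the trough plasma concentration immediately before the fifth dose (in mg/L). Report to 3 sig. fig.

C₀ per dose = Dose / Vd = 883 / 106 = 8.330 mg/L
Fraction remaining after one interval: r = e^(−kτ) = e^(−0.03530 × 36.6) = 0.2747
Before dose 5, 4 doses have been given (aged 1τ, 2τ, 3τ, 4τ).
C_trough = C₀ × (r + r² + … + r^4) = C₀ × r(1−r^4)/(1−r)
        = 8.330 × 0.2747 × (1 − 0.005694) / (1 − 0.2747) = 3.137 mg/L

3.14 mg/L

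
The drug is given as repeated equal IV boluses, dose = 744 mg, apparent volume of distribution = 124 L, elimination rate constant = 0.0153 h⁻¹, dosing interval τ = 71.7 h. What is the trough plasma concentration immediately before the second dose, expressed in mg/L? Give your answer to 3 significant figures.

2.00 mg/L

C₀ per dose = Dose / Vd = 744 / 124 = 6.000 mg/L
Fraction remaining after one interval: r = e^(−kτ) = e^(−0.01530 × 71.7) = 0.3339
Before dose 2, 1 dose has been given (aged 1τ).
C_trough = C₀ × r = 6.000 × 0.3339 = 2.003 mg/L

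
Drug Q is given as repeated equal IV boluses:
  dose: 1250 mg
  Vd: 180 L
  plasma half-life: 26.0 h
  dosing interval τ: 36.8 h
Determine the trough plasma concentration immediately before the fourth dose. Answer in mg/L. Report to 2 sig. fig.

C₀ per dose = Dose / Vd = 1250 / 180 = 6.944 mg/L
k = ln2 / t½ = 0.693147 / 26.0 = 0.02666 h⁻¹
Fraction remaining after one interval: r = e^(−kτ) = e^(−0.02666 × 36.8) = 0.3749
Before dose 4, 3 doses have been given (aged 1τ, 2τ, 3τ).
C_trough = C₀ × (r + r² + … + r^3) = C₀ × r(1−r^3)/(1−r)
        = 6.944 × 0.3749 × (1 − 0.05269) / (1 − 0.3749) = 3.945 mg/L

3.9 mg/L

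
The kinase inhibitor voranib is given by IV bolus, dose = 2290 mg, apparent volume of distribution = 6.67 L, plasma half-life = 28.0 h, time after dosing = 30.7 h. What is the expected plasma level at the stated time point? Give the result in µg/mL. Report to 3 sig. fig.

C₀ = Dose / Vd = 2290 / 6.67 = 343.3 mg/L
k = ln2 / t½ = 0.693147 / 28.0 = 0.02476 h⁻¹
C = C₀ · e^(−k·t) = 343.3 × e^(−0.02476 × 30.7)
  = 343.3 × 0.4676 = 160.5 mg/L
(160.5 mg/L = 160.5 µg/mL)

161 µg/mL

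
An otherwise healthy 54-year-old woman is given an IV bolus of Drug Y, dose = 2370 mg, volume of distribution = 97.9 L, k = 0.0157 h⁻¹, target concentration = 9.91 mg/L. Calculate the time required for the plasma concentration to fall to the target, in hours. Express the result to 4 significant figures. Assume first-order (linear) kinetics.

56.89 h

C₀ = Dose / Vd = 2370 / 97.9 = 24.21 mg/L
t = ln(C₀ / C) / k = ln(24.21 / 9.91) / 0.01570
  = ln(2.443) / 0.01570 = 0.8932 / 0.01570 = 56.89 h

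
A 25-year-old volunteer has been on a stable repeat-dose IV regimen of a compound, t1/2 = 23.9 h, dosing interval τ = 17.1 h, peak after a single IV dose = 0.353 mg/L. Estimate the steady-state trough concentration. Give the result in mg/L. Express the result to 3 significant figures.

k = ln2 / t½ = 0.693147 / 23.9 = 0.02900 h⁻¹
e^(−kτ) = e^(−0.02900 × 17.1) = 0.6090
Accumulation ratio R = 1 / (1 − e^(−kτ)) = 1 / (1 − 0.6090) = 2.558
Steady-state trough = C₀ × R × e^(−kτ) = 0.353 × 2.558 × 0.6090 = 0.5499 mg/L

0.550 mg/L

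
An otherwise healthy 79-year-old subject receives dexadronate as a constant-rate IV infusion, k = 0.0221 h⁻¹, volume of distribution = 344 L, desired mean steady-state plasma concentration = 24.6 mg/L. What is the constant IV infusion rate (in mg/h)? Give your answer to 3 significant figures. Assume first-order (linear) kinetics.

187 mg/h

CL = k × Vd = 0.02210 × 344 = 7.602 L/h
At steady state, infusion rate R₀ = Css × CL = 24.6 × 7.602 = 187.0 mg/h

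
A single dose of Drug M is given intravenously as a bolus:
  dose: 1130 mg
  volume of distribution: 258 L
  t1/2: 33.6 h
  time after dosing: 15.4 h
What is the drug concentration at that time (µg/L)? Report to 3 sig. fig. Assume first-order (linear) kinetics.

C₀ = Dose / Vd = 1130 / 258 = 4.380 mg/L
k = ln2 / t½ = 0.693147 / 33.6 = 0.02063 h⁻¹
C = C₀ · e^(−k·t) = 4.380 × e^(−0.02063 × 15.4)
  = 4.380 × 0.7278 = 3.188 mg/L
Convert: 3.188 mg/L × 1000 = 3188 µg/L

3190 µg/L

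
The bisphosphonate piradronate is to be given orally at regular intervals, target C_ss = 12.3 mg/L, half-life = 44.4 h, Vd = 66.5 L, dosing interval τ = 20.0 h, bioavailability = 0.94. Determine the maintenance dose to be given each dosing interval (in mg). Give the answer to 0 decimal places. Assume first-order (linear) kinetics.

k = ln2 / t½ = 0.693147 / 44.4 = 0.01561 h⁻¹
CL = k × Vd = 0.01561 × 66.5 = 1.038 L/h
At steady state, F × (Dose/τ) = Css × CL.
Dose = Css × CL × τ / F = 12.3 × 1.038 × 20.0 / 0.94 = 271.6 mg

272 mg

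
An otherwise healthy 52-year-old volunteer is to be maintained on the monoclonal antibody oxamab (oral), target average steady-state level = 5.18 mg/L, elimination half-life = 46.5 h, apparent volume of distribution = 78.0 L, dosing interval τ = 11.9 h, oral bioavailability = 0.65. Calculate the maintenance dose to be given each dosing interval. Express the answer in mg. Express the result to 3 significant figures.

k = ln2 / t½ = 0.693147 / 46.5 = 0.01491 h⁻¹
CL = k × Vd = 0.01491 × 78.0 = 1.163 L/h
At steady state, F × (Dose/τ) = Css × CL.
Dose = Css × CL × τ / F = 5.18 × 1.163 × 11.9 / 0.65 = 110.3 mg

110 mg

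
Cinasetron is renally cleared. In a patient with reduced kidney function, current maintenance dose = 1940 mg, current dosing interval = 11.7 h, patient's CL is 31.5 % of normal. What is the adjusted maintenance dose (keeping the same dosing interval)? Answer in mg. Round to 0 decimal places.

To keep the same average steady-state level, dosing rate must scale with clearance.
CL ratio = 31.5 / 100 = 0.3150
New dose (same interval) = 1940 × 0.3150 = 611.1 mg

611 mg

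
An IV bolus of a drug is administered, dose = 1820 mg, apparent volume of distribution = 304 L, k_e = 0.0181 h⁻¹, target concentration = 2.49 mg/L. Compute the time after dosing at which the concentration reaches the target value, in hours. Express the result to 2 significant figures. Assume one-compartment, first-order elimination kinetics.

48 h

C₀ = Dose / Vd = 1820 / 304 = 5.987 mg/L
t = ln(C₀ / C) / k = ln(5.987 / 2.49) / 0.01810
  = ln(2.404) / 0.01810 = 0.8771 / 0.01810 = 48.46 h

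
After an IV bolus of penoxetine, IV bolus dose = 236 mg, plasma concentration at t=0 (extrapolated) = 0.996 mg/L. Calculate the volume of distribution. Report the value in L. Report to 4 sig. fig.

236.9 L

Vd = Dose / C₀ = 236.0 / 0.996 = 236.9 L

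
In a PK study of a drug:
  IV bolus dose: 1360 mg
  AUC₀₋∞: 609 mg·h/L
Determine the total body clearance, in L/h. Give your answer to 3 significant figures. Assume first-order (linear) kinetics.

CL = Dose / AUC = 1360 / 609 = 2.233 L/h

2.23 L/h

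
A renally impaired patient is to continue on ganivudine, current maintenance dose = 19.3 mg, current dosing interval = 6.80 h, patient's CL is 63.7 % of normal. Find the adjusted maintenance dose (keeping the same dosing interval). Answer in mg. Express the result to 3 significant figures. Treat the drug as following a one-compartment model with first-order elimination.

To keep the same average steady-state level, dosing rate must scale with clearance.
CL ratio = 63.7 / 100 = 0.6370
New dose (same interval) = 19.3 × 0.6370 = 12.29 mg

12.3 mg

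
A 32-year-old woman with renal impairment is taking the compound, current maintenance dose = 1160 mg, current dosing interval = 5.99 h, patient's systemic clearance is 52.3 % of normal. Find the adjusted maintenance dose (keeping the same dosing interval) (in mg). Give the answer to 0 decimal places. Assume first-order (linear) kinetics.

607 mg

To keep the same average steady-state level, dosing rate must scale with clearance.
CL ratio = 52.3 / 100 = 0.5230
New dose (same interval) = 1160 × 0.5230 = 606.7 mg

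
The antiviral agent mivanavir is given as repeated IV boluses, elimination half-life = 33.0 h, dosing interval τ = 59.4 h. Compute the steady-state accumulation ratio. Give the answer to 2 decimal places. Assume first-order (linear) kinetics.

k = ln2 / t½ = 0.693147 / 33.0 = 0.02100 h⁻¹
e^(−kτ) = e^(−0.02100 × 59.4) = 0.2873
Accumulation ratio R = 1 / (1 − e^(−kτ)) = 1 / (1 − 0.2873) = 1.403

1.40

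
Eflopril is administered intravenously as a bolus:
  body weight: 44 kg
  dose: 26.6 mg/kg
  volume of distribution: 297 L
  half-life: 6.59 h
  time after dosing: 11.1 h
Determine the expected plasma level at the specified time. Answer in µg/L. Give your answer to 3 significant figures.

Total dose = 26.6 × 44 = 1170 mg
C₀ = Dose / Vd = 1170 / 297 = 3.939 mg/L
k = ln2 / t½ = 0.693147 / 6.59 = 0.1052 h⁻¹
C = C₀ · e^(−k·t) = 3.939 × e^(−0.1052 × 11.1)
  = 3.939 × 0.3111 = 1.225 mg/L
Convert: 1.225 mg/L × 1000 = 1225 µg/L

1230 µg/L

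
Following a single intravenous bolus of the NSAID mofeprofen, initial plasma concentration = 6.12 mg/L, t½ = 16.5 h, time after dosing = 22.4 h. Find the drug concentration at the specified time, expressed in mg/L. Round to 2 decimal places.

2.39 mg/L

k = ln2 / t½ = 0.693147 / 16.5 = 0.04201 h⁻¹
C = C₀ · e^(−k·t) = 6.120 × e^(−0.04201 × 22.4)
  = 6.120 × 0.3902 = 2.388 mg/L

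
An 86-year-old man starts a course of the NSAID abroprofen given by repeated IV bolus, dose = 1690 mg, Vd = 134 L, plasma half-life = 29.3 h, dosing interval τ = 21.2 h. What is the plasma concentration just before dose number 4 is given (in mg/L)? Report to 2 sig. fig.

C₀ per dose = Dose / Vd = 1690 / 134 = 12.61 mg/L
k = ln2 / t½ = 0.693147 / 29.3 = 0.02366 h⁻¹
Fraction remaining after one interval: r = e^(−kτ) = e^(−0.02366 × 21.2) = 0.6056
Before dose 4, 3 doses have been given (aged 1τ, 2τ, 3τ).
C_trough = C₀ × (r + r² + … + r^3) = C₀ × r(1−r^3)/(1−r)
        = 12.61 × 0.6056 × (1 − 0.2221) / (1 − 0.6056) = 15.06 mg/L

15 mg/L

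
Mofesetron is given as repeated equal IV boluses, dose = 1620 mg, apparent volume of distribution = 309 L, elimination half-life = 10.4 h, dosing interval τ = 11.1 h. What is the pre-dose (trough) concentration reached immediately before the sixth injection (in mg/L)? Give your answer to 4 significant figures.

4.667 mg/L

C₀ per dose = Dose / Vd = 1620 / 309 = 5.243 mg/L
k = ln2 / t½ = 0.693147 / 10.4 = 0.06665 h⁻¹
Fraction remaining after one interval: r = e^(−kτ) = e^(−0.06665 × 11.1) = 0.4772
Before dose 6, 5 doses have been given (aged 1τ, 2τ, 3τ, 4τ, 5τ).
C_trough = C₀ × (r + r² + … + r^5) = C₀ × r(1−r^5)/(1−r)
        = 5.243 × 0.4772 × (1 − 0.02475) / (1 − 0.4772) = 4.667 mg/L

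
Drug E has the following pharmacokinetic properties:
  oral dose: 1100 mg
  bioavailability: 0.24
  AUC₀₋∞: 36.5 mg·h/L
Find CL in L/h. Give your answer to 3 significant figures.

7.23 L/h

CL = F·Dose / AUC = 0.24 × 1100 / 36.5 = 7.233 L/h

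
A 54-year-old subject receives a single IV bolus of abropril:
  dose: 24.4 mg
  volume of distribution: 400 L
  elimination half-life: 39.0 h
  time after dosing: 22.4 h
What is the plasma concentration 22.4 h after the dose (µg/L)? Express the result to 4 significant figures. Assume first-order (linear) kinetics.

40.97 µg/L

C₀ = Dose / Vd = 24.40 / 400 = 0.06100 mg/L
k = ln2 / t½ = 0.693147 / 39.0 = 0.01777 h⁻¹
C = C₀ · e^(−k·t) = 0.06100 × e^(−0.01777 × 22.4)
  = 0.06100 × 0.6716 = 0.04097 mg/L
Convert: 0.04097 mg/L × 1000 = 40.97 µg/L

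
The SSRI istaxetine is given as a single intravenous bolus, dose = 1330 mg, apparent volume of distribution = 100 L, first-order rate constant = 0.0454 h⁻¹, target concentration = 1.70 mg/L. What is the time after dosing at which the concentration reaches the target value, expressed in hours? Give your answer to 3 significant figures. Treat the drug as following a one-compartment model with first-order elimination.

C₀ = Dose / Vd = 1330 / 100 = 13.30 mg/L
t = ln(C₀ / C) / k = ln(13.30 / 1.70) / 0.04540
  = ln(7.824) / 0.04540 = 2.057 / 0.04540 = 45.31 h

45.3 h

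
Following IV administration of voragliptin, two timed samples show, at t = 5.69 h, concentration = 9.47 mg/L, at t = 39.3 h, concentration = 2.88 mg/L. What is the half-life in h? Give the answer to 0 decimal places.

k = ln(C₁/C₂) / (t₂ − t₁) = ln(9.47/2.88) / (39.3 − 5.69)
  = 1.190 / 33.61 = 0.03541 h⁻¹
t½ = ln2 / k = 0.693147 / 0.03541 = 19.57 h

20 h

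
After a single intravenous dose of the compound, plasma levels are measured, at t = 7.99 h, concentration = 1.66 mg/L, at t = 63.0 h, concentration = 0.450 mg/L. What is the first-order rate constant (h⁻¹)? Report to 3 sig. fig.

0.0237 h⁻¹

k = ln(C₁/C₂) / (t₂ − t₁) = ln(1.66/0.450) / (63.0 − 7.99)
  = 1.305 / 55.01 = 0.02372 h⁻¹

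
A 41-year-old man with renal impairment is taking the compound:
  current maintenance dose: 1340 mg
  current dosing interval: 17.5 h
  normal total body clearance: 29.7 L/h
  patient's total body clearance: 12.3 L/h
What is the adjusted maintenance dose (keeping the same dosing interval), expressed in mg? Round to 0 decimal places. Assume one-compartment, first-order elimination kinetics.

To keep the same average steady-state level, dosing rate must scale with clearance.
CL ratio = 12.3 / 29.7 = 0.4141
New dose (same interval) = 1340 × 0.4141 = 554.9 mg

555 mg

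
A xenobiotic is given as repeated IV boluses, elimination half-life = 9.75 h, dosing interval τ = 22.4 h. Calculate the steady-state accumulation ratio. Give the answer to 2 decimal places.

1.26

k = ln2 / t½ = 0.693147 / 9.75 = 0.07109 h⁻¹
e^(−kτ) = e^(−0.07109 × 22.4) = 0.2034
Accumulation ratio R = 1 / (1 − e^(−kτ)) = 1 / (1 − 0.2034) = 1.255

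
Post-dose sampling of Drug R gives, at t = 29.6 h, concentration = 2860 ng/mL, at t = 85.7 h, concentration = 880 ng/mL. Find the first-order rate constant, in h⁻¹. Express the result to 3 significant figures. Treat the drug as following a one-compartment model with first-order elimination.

k = ln(C₁/C₂) / (t₂ − t₁) = ln(2860/880) / (85.7 − 29.6)
  = 1.179 / 56.10 = 0.02102 h⁻¹

0.0210 h⁻¹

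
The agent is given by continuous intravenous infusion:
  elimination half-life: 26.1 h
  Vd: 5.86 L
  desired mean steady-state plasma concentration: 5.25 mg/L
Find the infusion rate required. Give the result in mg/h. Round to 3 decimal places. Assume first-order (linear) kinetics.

k = ln2 / t½ = 0.693147 / 26.1 = 0.02656 h⁻¹
CL = k × Vd = 0.02656 × 5.86 = 0.1556 L/h
At steady state, infusion rate R₀ = Css × CL = 5.25 × 0.1556 = 0.8169 mg/h

0.817 mg/h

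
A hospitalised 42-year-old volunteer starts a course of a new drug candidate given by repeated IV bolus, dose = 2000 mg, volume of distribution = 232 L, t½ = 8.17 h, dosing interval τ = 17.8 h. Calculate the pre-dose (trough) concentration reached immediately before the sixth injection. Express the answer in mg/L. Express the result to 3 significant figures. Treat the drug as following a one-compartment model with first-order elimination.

C₀ per dose = Dose / Vd = 2000 / 232 = 8.621 mg/L
k = ln2 / t½ = 0.693147 / 8.17 = 0.08484 h⁻¹
Fraction remaining after one interval: r = e^(−kτ) = e^(−0.08484 × 17.8) = 0.2209
Before dose 6, 5 doses have been given (aged 1τ, 2τ, 3τ, 4τ, 5τ).
C_trough = C₀ × (r + r² + … + r^5) = C₀ × r(1−r^5)/(1−r)
        = 8.621 × 0.2209 × (1 − 0.0005260) / (1 − 0.2209) = 2.443 mg/L

2.44 mg/L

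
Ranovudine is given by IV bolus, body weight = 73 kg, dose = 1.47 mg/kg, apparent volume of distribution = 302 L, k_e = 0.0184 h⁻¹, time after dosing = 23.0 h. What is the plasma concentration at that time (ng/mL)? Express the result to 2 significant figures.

230 ng/mL

Total dose = 1.47 × 73 = 107.3 mg
C₀ = Dose / Vd = 107.3 / 302 = 0.3553 mg/L
C = C₀ · e^(−k·t) = 0.3553 × e^(−0.01840 × 23.0)
  = 0.3553 × 0.6549 = 0.2327 mg/L
Convert: 0.2327 mg/L × 1000 = 232.7 ng/mL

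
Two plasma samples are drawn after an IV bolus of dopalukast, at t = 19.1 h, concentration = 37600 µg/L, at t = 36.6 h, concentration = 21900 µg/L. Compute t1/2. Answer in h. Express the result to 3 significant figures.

k = ln(C₁/C₂) / (t₂ − t₁) = ln(37600/21900) / (36.6 − 19.1)
  = 0.5405 / 17.50 = 0.03089 h⁻¹
t½ = ln2 / k = 0.693147 / 0.03089 = 22.44 h

22.4 h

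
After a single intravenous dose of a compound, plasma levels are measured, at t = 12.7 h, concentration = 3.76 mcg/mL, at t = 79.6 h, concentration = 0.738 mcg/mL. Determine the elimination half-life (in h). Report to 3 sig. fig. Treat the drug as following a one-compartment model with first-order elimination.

k = ln(C₁/C₂) / (t₂ − t₁) = ln(3.76/0.738) / (79.6 − 12.7)
  = 1.628 / 66.90 = 0.02433 h⁻¹
t½ = ln2 / k = 0.693147 / 0.02433 = 28.49 h

28.5 h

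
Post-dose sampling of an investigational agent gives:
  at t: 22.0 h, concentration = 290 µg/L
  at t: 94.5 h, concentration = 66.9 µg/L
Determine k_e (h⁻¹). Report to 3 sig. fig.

0.0202 h⁻¹

k = ln(C₁/C₂) / (t₂ − t₁) = ln(290/66.9) / (94.5 − 22.0)
  = 1.467 / 72.50 = 0.02023 h⁻¹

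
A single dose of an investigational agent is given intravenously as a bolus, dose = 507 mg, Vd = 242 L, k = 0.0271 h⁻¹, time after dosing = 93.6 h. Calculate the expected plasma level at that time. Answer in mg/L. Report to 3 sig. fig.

0.166 mg/L

C₀ = Dose / Vd = 507.0 / 242 = 2.095 mg/L
C = C₀ · e^(−k·t) = 2.095 × e^(−0.02710 × 93.6)
  = 2.095 × 0.07914 = 0.1658 mg/L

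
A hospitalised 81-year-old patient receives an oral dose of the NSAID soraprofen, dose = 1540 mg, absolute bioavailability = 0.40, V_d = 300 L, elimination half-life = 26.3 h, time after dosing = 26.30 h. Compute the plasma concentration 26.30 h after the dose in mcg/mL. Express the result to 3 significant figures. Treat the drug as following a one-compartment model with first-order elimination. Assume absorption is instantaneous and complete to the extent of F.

1.03 mcg/mL

Amount reaching circulation = F × Dose = 0.40 × 1540 = 616.0 mg
C₀ = F·Dose / Vd = 616.0 / 300 = 2.053 mg/L
k = ln2 / t½ = 0.693147 / 26.3 = 0.02636 h⁻¹
t / t½ = 26.30 / 26.3 = 1 half-lives
C = C₀ × (1/2)^1 = 2.053 × 0.5000 = 1.027 mg/L
(1.027 mg/L = 1.027 mcg/mL)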